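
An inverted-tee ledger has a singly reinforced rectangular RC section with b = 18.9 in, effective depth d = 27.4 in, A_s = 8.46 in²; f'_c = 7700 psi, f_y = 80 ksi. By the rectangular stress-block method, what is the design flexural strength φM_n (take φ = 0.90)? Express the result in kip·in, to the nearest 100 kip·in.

T = A_s f_y = 8.46 × 80 = 676.8 kips.
a = T/(0.85 f'_c b) = 676.8/(0.85 × 7.7 × 18.9) = 5.471 in.
M_n = T(d − a/2) = 676.8 × (27.4 − 2.7355) = 16692.9 kip·in.
φM_n = 0.90 × 16692.9 = 15023.6 kip·in.

φM_n ≈ 15000 kip·in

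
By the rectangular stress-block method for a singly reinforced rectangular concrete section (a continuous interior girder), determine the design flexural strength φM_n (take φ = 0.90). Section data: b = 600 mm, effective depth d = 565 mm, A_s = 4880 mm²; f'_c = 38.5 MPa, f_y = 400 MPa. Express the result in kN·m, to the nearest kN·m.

φM_n ≈ 905 kN·m

T = A_s f_y = 4880 × 400 = 1952000 N = 1952 kN.
From C = T: a = T/(0.85 f'_c b) = 1952000/(0.85 × 38.5 × 600) = 99.41 mm.
M_n = T(d − a/2) = 1952 kN × (565 − 49.705) mm = 1005.86 kN·m.
φM_n = 0.90 × 1005.86 = 905.27 kN·m.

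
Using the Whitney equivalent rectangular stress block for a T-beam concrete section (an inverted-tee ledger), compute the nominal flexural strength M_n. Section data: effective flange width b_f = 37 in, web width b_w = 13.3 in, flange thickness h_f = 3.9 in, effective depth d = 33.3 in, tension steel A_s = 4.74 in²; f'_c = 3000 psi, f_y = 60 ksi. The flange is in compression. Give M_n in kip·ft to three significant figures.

M_n ≈ 753 kip·ft

Tension: T = A_s f_y = 4.74 × 60 = 284.4 kips.
Try a within the flange: a = T/(0.85 f'_c b_f) = 284.4/(0.85 × 3 × 37) = 3.014 in.
Since a = 3.014 ≤ h_f = 3.9 in, the stress block lies entirely in the flange; analyse as a rectangular beam of width b_f.
M_n = T(d − a/2) = 284.4 × (33.3 − 1.507) = 9041.9 kip·in.
M_n = 9041.9/12 = 753.49 kip·ft.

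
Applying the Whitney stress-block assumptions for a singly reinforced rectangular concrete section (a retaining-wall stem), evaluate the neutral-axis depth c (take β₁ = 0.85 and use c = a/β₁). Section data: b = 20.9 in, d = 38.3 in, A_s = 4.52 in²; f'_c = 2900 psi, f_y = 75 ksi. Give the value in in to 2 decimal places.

T = A_s f_y = 4.52 × 75 = 339 kips.
a = T/(0.85 f'_c b) = 339/(0.85 × 2.9 × 20.9) = 6.5802 in.
With β₁ = 0.85, c = a/β₁ = 6.5802/0.85 = 7.74 in.

c ≈ 7.74 in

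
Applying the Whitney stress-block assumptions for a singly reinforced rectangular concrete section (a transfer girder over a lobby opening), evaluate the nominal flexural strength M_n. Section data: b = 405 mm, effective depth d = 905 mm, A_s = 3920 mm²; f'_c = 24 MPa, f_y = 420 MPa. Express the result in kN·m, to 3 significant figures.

M_n ≈ 1330 kN·m

T = A_s f_y = 3920 × 420 = 1646400 N = 1646.4 kN.
From C = T: a = T/(0.85 f'_c b) = 1646400/(0.85 × 24 × 405) = 199.27 mm.
M_n = T(d − a/2) = 1646.4 kN × (905 − 99.635) mm = 1325.95 kN·m.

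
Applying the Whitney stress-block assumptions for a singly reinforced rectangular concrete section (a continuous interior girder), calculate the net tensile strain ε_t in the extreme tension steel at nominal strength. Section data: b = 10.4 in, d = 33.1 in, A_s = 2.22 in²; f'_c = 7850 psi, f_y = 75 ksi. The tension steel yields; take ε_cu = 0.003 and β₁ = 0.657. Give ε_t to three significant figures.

a = A_s f_y/(0.85 f'_c b) = 2.399 in.
β₁ = 0.657, so c = a/β₁ = 2.399/0.657 = 3.651 in.
From the linear strain diagram with ε_cu = 0.003: ε_t = 0.003 (d − c)/c = 0.003 × (33.1 − 3.651)/3.651 = 0.0242.
Since ε_t ≥ 0.005, the section is tension-controlled.

ε_t ≈ 0.0242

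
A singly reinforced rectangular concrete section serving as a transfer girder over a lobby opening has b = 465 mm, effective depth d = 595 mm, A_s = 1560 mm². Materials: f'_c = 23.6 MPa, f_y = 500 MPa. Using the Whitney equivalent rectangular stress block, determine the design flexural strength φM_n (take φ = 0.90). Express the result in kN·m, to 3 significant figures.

T = A_s f_y = 1560 × 500 = 780000 N = 780 kN.
From C = T: a = T/(0.85 f'_c b) = 780000/(0.85 × 23.6 × 465) = 83.62 mm.
M_n = T(d − a/2) = 780 kN × (595 − 41.81) mm = 431.49 kN·m.
φM_n = 0.90 × 431.49 = 388.34 kN·m.

φM_n ≈ 388 kN·m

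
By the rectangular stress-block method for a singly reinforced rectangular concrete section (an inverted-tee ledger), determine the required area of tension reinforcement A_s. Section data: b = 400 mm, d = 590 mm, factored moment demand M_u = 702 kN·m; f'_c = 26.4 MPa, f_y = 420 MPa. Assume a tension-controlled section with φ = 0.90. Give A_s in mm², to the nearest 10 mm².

A_s ≈ 3690 mm²

M_n = M_u/φ = 702/0.90 = 780 kN·m.
With M_n = 0.85 f'_c a b (d − a/2), solve the quadratic for a:
a = d − √(d² − 2M_n/(0.85 f'_c b)) = 590 − √(590² − 2 × 780×10⁶/(0.85 × 26.4 × 400)) = 172.50 mm.
A_s = 0.85 f'_c a b / f_y = 0.85 × 26.4 × 172.50 × 400 / 420 = 3686.6 mm².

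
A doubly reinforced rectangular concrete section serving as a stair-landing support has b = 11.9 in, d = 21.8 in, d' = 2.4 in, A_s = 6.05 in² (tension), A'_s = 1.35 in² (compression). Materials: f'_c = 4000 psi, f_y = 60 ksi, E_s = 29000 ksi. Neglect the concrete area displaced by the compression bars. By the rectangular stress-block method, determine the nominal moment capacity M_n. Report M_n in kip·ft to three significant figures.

Assume both steels yield.
a = (A_s − A'_s) f_y/(0.85 f'_c b) = (6.05 − 1.35) × 60/(0.85 × 4 × 11.9) = 6.970 in.
c = a/β₁ = 6.970/0.85 = 8.200 in; ε'_s = 0.003(c − d')/c = 0.0021 ≥ ε_y = 0.0021, so the compression steel yields.
M_n = (A_s − A'_s) f_y (d − a/2) + A'_s f_y (d − d') = 282 × (21.8 − 3.485) + 81 × (21.8 − 2.4) = 5164.8 + 1571.4 = 6736.2 kip·in = 6736.2/12 = 561.35 kip·ft.

M_n ≈ 561 kip·ft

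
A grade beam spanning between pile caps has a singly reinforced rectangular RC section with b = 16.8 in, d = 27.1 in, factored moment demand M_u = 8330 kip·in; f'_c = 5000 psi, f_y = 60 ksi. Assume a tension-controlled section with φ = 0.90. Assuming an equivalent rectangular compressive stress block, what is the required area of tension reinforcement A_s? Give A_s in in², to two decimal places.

A_s ≈ 6.31 in²

M_n = M_u/φ = 8330/0.90 = 9255.56 kip·in.
From M_n = 0.85 f'_c a b (d − a/2):
a = d − √(d² − 2M_n/(0.85 f'_c b)) = 27.1 − √(27.1² − 2 × 9255.56/(0.85 × 5 × 16.8)) = 5.302 in.
A_s = 0.85 f'_c a b / f_y = 0.85 × 5 × 5.302 × 16.8 / 60 = 6.309 in².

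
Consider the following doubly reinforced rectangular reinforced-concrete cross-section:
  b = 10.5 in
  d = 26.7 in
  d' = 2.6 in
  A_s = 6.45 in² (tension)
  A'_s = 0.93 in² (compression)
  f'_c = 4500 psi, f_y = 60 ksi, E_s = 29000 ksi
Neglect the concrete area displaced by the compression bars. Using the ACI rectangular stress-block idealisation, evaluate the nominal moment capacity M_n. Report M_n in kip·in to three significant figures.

Assume both steels yield.
a = (A_s − A'_s) f_y/(0.85 f'_c b) = (6.45 − 0.93) × 60/(0.85 × 4.5 × 10.5) = 8.246 in.
c = a/β₁ = 8.246/0.825 = 9.995 in; ε'_s = 0.003(c − d')/c = 0.0022 ≥ ε_y = 0.0021, so the compression steel yields.
M_n = (A_s − A'_s) f_y (d − a/2) + A'_s f_y (d − d') = 331.2 × (26.7 − 4.123) + 55.8 × (26.7 − 2.6) = 7477.5 + 1344.8 = 8822.3 kip·in.

M_n ≈ 8820 kip·in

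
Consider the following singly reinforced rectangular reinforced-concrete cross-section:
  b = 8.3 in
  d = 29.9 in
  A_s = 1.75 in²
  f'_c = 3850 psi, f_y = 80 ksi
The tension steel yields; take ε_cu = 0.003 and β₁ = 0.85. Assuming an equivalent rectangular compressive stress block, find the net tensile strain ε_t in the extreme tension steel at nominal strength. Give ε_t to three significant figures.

a = A_s f_y/(0.85 f'_c b) = 5.154 in.
β₁ = 0.85, so c = a/β₁ = 5.154/0.85 = 6.064 in.
From the linear strain diagram with ε_cu = 0.003: ε_t = 0.003 (d − c)/c = 0.003 × (29.9 − 6.064)/6.064 = 0.0118.
Since ε_t ≥ 0.005, the section is tension-controlled.

ε_t ≈ 0.0118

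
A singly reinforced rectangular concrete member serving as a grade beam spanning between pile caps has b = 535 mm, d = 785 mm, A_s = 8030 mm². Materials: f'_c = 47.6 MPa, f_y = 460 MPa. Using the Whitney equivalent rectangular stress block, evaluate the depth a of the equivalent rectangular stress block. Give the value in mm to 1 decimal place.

a ≈ 170.6 mm

T = A_s f_y = 8030 × 460 = 3693800 N = 3693.8 kN.
Setting C = 0.85 f'_c a b equal to T: a = 3693800/(0.85 × 47.6 × 535) = 170.6 mm.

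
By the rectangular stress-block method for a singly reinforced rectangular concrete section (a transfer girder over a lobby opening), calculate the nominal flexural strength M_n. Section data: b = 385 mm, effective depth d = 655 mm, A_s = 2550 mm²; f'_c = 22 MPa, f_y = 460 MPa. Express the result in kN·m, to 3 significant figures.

M_n ≈ 673 kN·m

T = A_s f_y = 2550 × 460 = 1173000 N = 1173 kN.
From C = T: a = T/(0.85 f'_c b) = 1173000/(0.85 × 22 × 385) = 162.93 mm.
M_n = T(d − a/2) = 1173 kN × (655 − 81.465) mm = 672.76 kN·m.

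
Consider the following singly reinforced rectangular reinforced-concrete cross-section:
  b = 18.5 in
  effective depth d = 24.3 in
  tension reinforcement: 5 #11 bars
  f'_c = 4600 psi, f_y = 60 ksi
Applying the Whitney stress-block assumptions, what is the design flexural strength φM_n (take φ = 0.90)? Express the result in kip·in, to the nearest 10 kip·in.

A_s = 5 × 1.56 = 7.8 in².
T = A_s f_y = 7.8 × 60 = 468 kips.
a = T/(0.85 f'_c b) = 468/(0.85 × 4.6 × 18.5) = 6.470 in.
M_n = T(d − a/2) = 468 × (24.3 − 3.235) = 9858.4 kip·in.
φM_n = 0.90 × 9858.4 = 8872.6 kip·in.

φM_n ≈ 8870 kip·in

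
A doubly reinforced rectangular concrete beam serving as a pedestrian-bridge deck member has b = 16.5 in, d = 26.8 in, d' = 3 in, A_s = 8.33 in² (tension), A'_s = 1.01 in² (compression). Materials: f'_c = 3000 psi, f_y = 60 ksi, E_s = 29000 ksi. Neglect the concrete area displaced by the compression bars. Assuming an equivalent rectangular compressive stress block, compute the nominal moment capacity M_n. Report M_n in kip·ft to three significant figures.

Assume both steels yield.
a = (A_s − A'_s) f_y/(0.85 f'_c b) = (8.33 − 1.01) × 60/(0.85 × 3 × 16.5) = 10.439 in.
c = a/β₁ = 10.439/0.85 = 12.281 in; ε'_s = 0.003(c − d')/c = 0.0023 ≥ ε_y = 0.0021, so the compression steel yields.
M_n = (A_s − A'_s) f_y (d − a/2) + A'_s f_y (d − d') = 439.2 × (26.8 − 5.2195) + 60.6 × (26.8 − 3) = 9478.2 + 1442.3 = 10920.5 kip·in = 10920.5/12 = 910.04 kip·ft.

M_n ≈ 910 kip·ft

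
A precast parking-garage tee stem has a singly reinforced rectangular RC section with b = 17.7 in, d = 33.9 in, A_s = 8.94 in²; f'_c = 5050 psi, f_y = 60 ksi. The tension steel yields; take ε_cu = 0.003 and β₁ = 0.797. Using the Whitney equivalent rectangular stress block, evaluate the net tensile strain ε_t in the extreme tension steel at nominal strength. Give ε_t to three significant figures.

ε_t ≈ 0.00848

a = A_s f_y/(0.85 f'_c b) = 7.060 in.
β₁ = 0.797, so c = a/β₁ = 7.060/0.797 = 8.858 in.
From the linear strain diagram with ε_cu = 0.003: ε_t = 0.003 (d − c)/c = 0.003 × (33.9 − 8.858)/8.858 = 0.00848.
Since ε_t ≥ 0.005, the section is tension-controlled.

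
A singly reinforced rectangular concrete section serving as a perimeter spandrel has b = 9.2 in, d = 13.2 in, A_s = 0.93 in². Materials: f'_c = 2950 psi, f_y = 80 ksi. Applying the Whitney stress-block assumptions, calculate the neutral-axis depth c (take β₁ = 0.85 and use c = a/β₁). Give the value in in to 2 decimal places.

T = A_s f_y = 0.93 × 80 = 74.4 kips.
a = T/(0.85 f'_c b) = 74.4/(0.85 × 2.95 × 9.2) = 3.2251 in.
With β₁ = 0.85, c = a/β₁ = 3.2251/0.85 = 3.79 in.

c ≈ 3.79 in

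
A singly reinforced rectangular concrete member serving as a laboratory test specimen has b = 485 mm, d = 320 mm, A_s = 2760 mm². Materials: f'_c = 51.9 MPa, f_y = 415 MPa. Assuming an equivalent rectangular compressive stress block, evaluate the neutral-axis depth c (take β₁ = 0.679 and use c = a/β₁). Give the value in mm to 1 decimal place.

T = A_s f_y = 2760 × 415 = 1145400 N = 1145.4 kN.
Setting C = 0.85 f'_c a b equal to T: a = 1145400/(0.85 × 51.9 × 485) = 53.534 mm.
With β₁ = 0.679, c = a/β₁ = 53.534/0.679 = 78.8 mm.

c ≈ 78.8 mm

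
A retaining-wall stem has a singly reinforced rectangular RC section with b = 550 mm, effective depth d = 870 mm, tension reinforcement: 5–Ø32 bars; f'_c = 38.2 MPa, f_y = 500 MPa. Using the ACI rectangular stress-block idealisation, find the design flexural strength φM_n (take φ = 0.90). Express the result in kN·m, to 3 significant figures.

φM_n ≈ 1470 kN·m

A_s = 5 × 804 = 4020 mm².
T = A_s f_y = 4020 × 500 = 2010000 N = 2010 kN.
From C = T: a = T/(0.85 f'_c b) = 2010000/(0.85 × 38.2 × 550) = 112.55 mm.
M_n = T(d − a/2) = 2010 kN × (870 − 56.275) mm = 1635.59 kN·m.
φM_n = 0.90 × 1635.59 = 1472.03 kN·m.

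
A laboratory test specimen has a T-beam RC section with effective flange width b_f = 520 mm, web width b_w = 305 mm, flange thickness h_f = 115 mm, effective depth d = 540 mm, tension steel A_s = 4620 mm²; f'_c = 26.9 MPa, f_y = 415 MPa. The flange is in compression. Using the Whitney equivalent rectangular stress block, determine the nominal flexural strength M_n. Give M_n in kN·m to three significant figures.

M_n ≈ 872 kN·m

Tension: T = A_s f_y = 4620 × 415 = 1917300 N.
Try a within the flange: a = T/(0.85 f'_c b_f) = 1917300/(0.85 × 26.9 × 520) = 161.26 mm.
a = 161.26 > h_f = 115 mm: the block extends into the web. Split into flange-overhang and web parts.
C_f = 0.85 f'_c (b_f − b_w) h_f = 0.85 × 26.9 × (520 − 305) × 115 = 565337 N.
Remaining web compression depth: a_w = (T − C_f)/(0.85 f'_c b_w) = (1917300 − 565337)/(0.85 × 26.9 × 305) = 193.86 mm.
M_n = C_f(d − h_f/2) + (T − C_f)(d − a_w/2) = 565337 × (540 − 57.5) + 1351963 × (540 − 96.93) = 272.78 + 599.01 = 871.79 × 10⁶ N·mm.
M_n = 871.79 kN·m.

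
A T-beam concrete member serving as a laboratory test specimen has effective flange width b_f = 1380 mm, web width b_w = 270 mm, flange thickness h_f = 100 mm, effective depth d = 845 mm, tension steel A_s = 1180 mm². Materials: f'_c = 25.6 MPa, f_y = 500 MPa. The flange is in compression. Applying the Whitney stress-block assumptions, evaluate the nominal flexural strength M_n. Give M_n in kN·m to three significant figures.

Tension: T = A_s f_y = 1180 × 500 = 590000 N.
Try a within the flange: a = T/(0.85 f'_c b_f) = 590000/(0.85 × 25.6 × 1380) = 19.65 mm.
Since a = 19.65 ≤ h_f = 100 mm, the stress block lies entirely in the flange; analyse as a rectangular beam of width b_f.
M_n = T(d − a/2) = 590000 × (845 − 9.825) = 492.75 × 10⁶ N·mm.
M_n = 492.75 kN·m.

M_n ≈ 493 kN·m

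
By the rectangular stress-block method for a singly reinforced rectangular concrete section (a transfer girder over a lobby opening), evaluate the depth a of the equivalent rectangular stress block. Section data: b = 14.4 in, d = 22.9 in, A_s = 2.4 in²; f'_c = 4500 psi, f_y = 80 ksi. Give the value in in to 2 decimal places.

T = A_s f_y = 2.4 × 80 = 192 kips.
a = T/(0.85 f'_c b) = 192/(0.85 × 4.5 × 14.4) = 3.49 in.

a ≈ 3.49 in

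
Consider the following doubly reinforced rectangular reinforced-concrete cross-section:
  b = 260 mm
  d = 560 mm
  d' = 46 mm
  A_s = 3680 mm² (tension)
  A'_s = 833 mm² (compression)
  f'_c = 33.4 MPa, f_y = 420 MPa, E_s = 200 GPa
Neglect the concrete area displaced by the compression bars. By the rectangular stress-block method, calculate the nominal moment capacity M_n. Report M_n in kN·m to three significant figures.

Assume both tension and compression steel yield.
Net tension couple steel: A_s − A'_s = 2847 mm².
a = (A_s − A'_s) f_y / (0.85 f'_c b) = 1195740/(0.85 × 33.4 × 260) = 161.99 mm.
c = a/β₁ = 161.99/0.811 = 199.74 mm; ε'_s = 0.003(c − d')/c = 0.0023 ≥ f_y/E_s = 0.0021, so compression steel does yield.
M_n = (A_s − A'_s) f_y (d − a/2) + A'_s f_y (d − d') = [1195740 × (560 − 80.995) + 349860 × (560 − 46)] × 10⁻⁶ = 572.77 + 179.83 = 752.60 kN·m.

M_n ≈ 753 kN·m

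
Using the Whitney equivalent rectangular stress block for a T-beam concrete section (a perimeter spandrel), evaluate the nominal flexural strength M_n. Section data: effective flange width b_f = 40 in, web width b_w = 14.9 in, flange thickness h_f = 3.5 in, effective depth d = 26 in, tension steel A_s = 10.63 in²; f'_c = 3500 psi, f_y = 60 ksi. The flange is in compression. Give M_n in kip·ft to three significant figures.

M_n ≈ 1210 kip·ft

Tension: T = A_s f_y = 10.63 × 60 = 637.8 kips.
Try a within the flange: a = T/(0.85 f'_c b_f) = 637.8/(0.85 × 3.5 × 40) = 5.360 in.
a = 5.360 > h_f = 3.5 in: the block extends into the web. Split into flange-overhang and web parts.
C_f = 0.85 f'_c (b_f − b_w) h_f = 0.85 × 3.5 × (40 − 14.9) × 3.5 = 261.4 kips.
Remaining web compression depth: a_w = (T − C_f)/(0.85 f'_c b_w) = (637.8 − 261.4)/(0.85 × 3.5 × 14.9) = 8.491 in.
M_n = C_f(d − h_f/2) + (T − C_f)(d − a_w/2) = 261.4 × (26 − 1.75) + 376.4 × (26 − 4.2455) = 6339.0 + 8188.4 = 14527.4 kip·in.
M_n = 14527.4/12 = 1210.62 kip·ft.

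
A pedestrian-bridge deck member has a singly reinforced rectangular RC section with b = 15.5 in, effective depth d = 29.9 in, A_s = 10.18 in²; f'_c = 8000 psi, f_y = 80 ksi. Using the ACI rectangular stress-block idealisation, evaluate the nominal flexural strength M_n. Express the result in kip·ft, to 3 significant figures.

T = A_s f_y = 10.18 × 80 = 814.4 kips.
a = T/(0.85 f'_c b) = 814.4/(0.85 × 8 × 15.5) = 7.727 in.
M_n = T(d − a/2) = 814.4 × (29.9 − 3.8635) = 21204.1 kip·in = 21204.1/12 = 1767.01 kip·ft.

M_n ≈ 1770 kip·ft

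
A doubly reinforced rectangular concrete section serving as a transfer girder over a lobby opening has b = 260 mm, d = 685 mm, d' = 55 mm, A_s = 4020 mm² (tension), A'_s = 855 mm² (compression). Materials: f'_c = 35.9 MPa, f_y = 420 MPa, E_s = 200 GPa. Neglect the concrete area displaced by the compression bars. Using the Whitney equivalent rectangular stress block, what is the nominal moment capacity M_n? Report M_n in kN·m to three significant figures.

Assume both tension and compression steel yield.
Net tension couple steel: A_s − A'_s = 3165 mm².
a = (A_s − A'_s) f_y / (0.85 f'_c b) = 1329300/(0.85 × 35.9 × 260) = 167.55 mm.
c = a/β₁ = 167.55/0.794 = 211.02 mm; ε'_s = 0.003(c − d')/c = 0.0022 ≥ f_y/E_s = 0.0021, so compression steel does yield.
M_n = (A_s − A'_s) f_y (d − a/2) + A'_s f_y (d − d') = [1329300 × (685 − 83.775) + 359100 × (685 − 55)] × 10⁻⁶ = 799.21 + 226.23 = 1025.44 kN·m.

M_n ≈ 1030 kN·m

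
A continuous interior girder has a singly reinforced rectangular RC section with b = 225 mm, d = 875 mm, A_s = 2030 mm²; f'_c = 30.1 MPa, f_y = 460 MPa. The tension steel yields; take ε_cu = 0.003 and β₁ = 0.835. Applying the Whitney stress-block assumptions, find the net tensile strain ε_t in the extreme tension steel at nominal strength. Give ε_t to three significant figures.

ε_t ≈ 0.0105

a = A_s f_y/(0.85 f'_c b) = 162.21 mm.
β₁ = 0.835, so c = a/β₁ = 162.21/0.835 = 194.26 mm.
From the linear strain diagram with ε_cu = 0.003: ε_t = 0.003 (d − c)/c = 0.003 × (875 − 194.26)/194.26 = 0.0105.
Since ε_t ≥ 0.005, the section is tension-controlled.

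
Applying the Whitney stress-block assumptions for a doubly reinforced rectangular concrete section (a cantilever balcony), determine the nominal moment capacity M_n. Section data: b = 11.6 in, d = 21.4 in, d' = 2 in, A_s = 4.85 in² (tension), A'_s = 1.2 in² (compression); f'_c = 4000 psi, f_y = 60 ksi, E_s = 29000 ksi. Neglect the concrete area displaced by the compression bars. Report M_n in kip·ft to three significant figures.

M_n ≈ 456 kip·ft

Assume both steels yield.
a = (A_s − A'_s) f_y/(0.85 f'_c b) = (4.85 − 1.2) × 60/(0.85 × 4 × 11.6) = 5.553 in.
c = a/β₁ = 5.553/0.85 = 6.533 in; ε'_s = 0.003(c − d')/c = 0.0021 ≥ ε_y = 0.0021, so the compression steel yields.
M_n = (A_s − A'_s) f_y (d − a/2) + A'_s f_y (d − d') = 219 × (21.4 − 2.7765) + 72 × (21.4 − 2) = 4078.5 + 1396.8 = 5475.3 kip·in = 5475.3/12 = 456.28 kip·ft.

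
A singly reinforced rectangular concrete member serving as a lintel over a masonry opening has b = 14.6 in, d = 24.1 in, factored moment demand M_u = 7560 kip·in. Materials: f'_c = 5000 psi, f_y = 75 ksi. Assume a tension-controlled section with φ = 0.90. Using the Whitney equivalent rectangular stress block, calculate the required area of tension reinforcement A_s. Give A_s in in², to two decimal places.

M_n = M_u/φ = 7560/0.90 = 8400 kip·in.
From M_n = 0.85 f'_c a b (d − a/2):
a = d − √(d² − 2M_n/(0.85 f'_c b)) = 24.1 − √(24.1² − 2 × 8400/(0.85 × 5 × 14.6)) = 6.491 in.
A_s = 0.85 f'_c a b / f_y = 0.85 × 5 × 6.491 × 14.6 / 75 = 5.370 in².

A_s ≈ 5.37 in²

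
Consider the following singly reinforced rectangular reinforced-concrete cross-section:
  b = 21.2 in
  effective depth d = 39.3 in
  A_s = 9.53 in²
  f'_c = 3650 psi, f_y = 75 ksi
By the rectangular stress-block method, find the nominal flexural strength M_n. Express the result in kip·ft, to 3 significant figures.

T = A_s f_y = 9.53 × 75 = 714.75 kips.
a = T/(0.85 f'_c b) = 714.75/(0.85 × 3.65 × 21.2) = 10.867 in.
M_n = T(d − a/2) = 714.75 × (39.3 − 5.4335) = 24206.1 kip·in = 24206.1/12 = 2017.18 kip·ft.

M_n ≈ 2020 kip·ft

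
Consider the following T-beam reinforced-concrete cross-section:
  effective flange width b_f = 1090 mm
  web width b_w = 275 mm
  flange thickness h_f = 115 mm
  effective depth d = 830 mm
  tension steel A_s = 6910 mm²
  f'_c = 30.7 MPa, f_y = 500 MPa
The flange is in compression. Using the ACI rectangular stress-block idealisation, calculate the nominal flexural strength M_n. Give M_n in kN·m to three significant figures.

M_n ≈ 2660 kN·m

Tension: T = A_s f_y = 6910 × 500 = 3455000 N.
Try a within the flange: a = T/(0.85 f'_c b_f) = 3455000/(0.85 × 30.7 × 1090) = 121.47 mm.
a = 121.47 > h_f = 115 mm: the block extends into the web. Split into flange-overhang and web parts.
C_f = 0.85 f'_c (b_f − b_w) h_f = 0.85 × 30.7 × (1090 − 275) × 115 = 2445754 N.
Remaining web compression depth: a_w = (T − C_f)/(0.85 f'_c b_w) = (3455000 − 2445754)/(0.85 × 30.7 × 275) = 140.64 mm.
M_n = C_f(d − h_f/2) + (T − C_f)(d − a_w/2) = 2445754 × (830 − 57.5) + 1009246 × (830 − 70.32) = 1889.34 + 766.70 = 2656.04 × 10⁶ N·mm.
M_n = 2656.04 kN·m.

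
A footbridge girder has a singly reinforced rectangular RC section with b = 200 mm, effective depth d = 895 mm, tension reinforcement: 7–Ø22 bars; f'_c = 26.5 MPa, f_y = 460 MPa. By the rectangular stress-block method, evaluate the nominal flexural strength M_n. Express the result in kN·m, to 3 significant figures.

A_s = 7 × 380 = 2660 mm².
T = A_s f_y = 2660 × 460 = 1223600 N = 1223.6 kN.
From C = T: a = T/(0.85 f'_c b) = 1223600/(0.85 × 26.5 × 200) = 271.61 mm.
M_n = T(d − a/2) = 1223.6 kN × (895 − 135.805) mm = 928.95 kN·m.

M_n ≈ 929 kN·m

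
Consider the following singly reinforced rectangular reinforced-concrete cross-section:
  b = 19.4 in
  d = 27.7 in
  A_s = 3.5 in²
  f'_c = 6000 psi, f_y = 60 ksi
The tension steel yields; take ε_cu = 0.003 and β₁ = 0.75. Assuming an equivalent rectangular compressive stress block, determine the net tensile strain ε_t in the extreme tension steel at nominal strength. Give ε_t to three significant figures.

ε_t ≈ 0.0264

a = A_s f_y/(0.85 f'_c b) = 2.122 in.
β₁ = 0.75, so c = a/β₁ = 2.122/0.75 = 2.829 in.
From the linear strain diagram with ε_cu = 0.003: ε_t = 0.003 (d − c)/c = 0.003 × (27.7 − 2.829)/2.829 = 0.0264.
Since ε_t ≥ 0.005, the section is tension-controlled.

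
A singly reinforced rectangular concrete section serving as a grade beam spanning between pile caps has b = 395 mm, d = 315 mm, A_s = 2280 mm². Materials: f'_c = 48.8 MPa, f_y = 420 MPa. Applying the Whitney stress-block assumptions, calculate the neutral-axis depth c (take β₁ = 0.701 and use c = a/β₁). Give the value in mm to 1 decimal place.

c ≈ 83.4 mm

T = A_s f_y = 2280 × 420 = 957600 N = 957.6 kN.
Setting C = 0.85 f'_c a b equal to T: a = 957600/(0.85 × 48.8 × 395) = 58.445 mm.
With β₁ = 0.701, c = a/β₁ = 58.445/0.701 = 83.4 mm.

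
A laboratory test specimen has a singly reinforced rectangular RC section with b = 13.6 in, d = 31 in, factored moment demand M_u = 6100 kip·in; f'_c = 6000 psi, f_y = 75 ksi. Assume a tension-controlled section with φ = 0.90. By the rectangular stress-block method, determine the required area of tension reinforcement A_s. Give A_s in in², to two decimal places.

M_n = M_u/φ = 6100/0.90 = 6777.78 kip·in.
From M_n = 0.85 f'_c a b (d − a/2):
a = d − √(d² − 2M_n/(0.85 f'_c b)) = 31 − √(31² − 2 × 6777.78/(0.85 × 6 × 13.6)) = 3.331 in.
A_s = 0.85 f'_c a b / f_y = 0.85 × 6 × 3.331 × 13.6 / 75 = 3.081 in².

A_s ≈ 3.08 in²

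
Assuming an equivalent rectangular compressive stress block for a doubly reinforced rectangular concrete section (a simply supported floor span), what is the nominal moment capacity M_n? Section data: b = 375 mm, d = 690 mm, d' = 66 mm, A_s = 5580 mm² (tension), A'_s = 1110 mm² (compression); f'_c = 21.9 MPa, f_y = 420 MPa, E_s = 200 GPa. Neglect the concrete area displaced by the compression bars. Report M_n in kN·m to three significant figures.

M_n ≈ 1330 kN·m

Assume both tension and compression steel yield.
Net tension couple steel: A_s − A'_s = 4470 mm².
a = (A_s − A'_s) f_y / (0.85 f'_c b) = 1877400/(0.85 × 21.9 × 375) = 268.94 mm.
c = a/β₁ = 268.94/0.85 = 316.40 mm; ε'_s = 0.003(c − d')/c = 0.0024 ≥ f_y/E_s = 0.0021, so compression steel does yield.
M_n = (A_s − A'_s) f_y (d − a/2) + A'_s f_y (d − d') = [1877400 × (690 − 134.47) + 466200 × (690 − 66)] × 10⁻⁶ = 1042.95 + 290.91 = 1333.86 kN·m.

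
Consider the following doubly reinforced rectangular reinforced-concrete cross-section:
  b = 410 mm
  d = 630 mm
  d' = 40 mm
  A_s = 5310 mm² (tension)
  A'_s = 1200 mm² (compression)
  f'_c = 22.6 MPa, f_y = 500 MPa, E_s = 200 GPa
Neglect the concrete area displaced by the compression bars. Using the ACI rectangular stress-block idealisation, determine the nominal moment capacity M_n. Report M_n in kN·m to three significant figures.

Assume both tension and compression steel yield.
Net tension couple steel: A_s − A'_s = 4110 mm².
a = (A_s − A'_s) f_y / (0.85 f'_c b) = 2055000/(0.85 × 22.6 × 410) = 260.92 mm.
c = a/β₁ = 260.92/0.85 = 306.96 mm; ε'_s = 0.003(c − d')/c = 0.0026 ≥ f_y/E_s = 0.0025, so compression steel does yield.
M_n = (A_s − A'_s) f_y (d − a/2) + A'_s f_y (d − d') = [2055000 × (630 − 130.46) + 600000 × (630 − 40)] × 10⁻⁶ = 1026.55 + 354.00 = 1380.55 kN·m.

M_n ≈ 1380 kN·m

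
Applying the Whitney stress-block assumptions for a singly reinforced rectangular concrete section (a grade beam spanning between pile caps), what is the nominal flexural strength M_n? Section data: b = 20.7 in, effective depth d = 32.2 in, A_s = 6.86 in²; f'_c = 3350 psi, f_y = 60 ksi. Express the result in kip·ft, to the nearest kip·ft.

M_n ≈ 985 kip·ft

T = A_s f_y = 6.86 × 60 = 411.6 kips.
a = T/(0.85 f'_c b) = 411.6/(0.85 × 3.35 × 20.7) = 6.983 in.
M_n = T(d − a/2) = 411.6 × (32.2 − 3.4915) = 11816.4 kip·in = 11816.4/12 = 984.70 kip·ft.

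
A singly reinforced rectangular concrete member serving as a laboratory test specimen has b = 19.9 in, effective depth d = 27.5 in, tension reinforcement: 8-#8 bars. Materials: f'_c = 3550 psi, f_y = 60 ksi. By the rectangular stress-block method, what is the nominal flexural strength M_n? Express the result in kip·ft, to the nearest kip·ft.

M_n ≈ 769 kip·ft

A_s = 8 × 0.79 = 6.32 in².
T = A_s f_y = 6.32 × 60 = 379.2 kips.
a = T/(0.85 f'_c b) = 379.2/(0.85 × 3.55 × 19.9) = 6.315 in.
M_n = T(d − a/2) = 379.2 × (27.5 − 3.1575) = 9230.7 kip·in = 9230.7/12 = 769.23 kip·ft.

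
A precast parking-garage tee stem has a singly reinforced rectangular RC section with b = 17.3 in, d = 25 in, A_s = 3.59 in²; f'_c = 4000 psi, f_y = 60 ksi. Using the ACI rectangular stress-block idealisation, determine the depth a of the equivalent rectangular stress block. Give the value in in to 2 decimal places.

a ≈ 3.66 in

T = A_s f_y = 3.59 × 60 = 215.4 kips.
a = T/(0.85 f'_c b) = 215.4/(0.85 × 4 × 17.3) = 3.66 in.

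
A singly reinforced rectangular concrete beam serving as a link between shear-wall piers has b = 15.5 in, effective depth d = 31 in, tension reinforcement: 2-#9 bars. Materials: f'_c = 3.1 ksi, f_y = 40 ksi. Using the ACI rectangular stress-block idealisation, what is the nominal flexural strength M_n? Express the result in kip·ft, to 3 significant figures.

M_n ≈ 200 kip·ft

A_s = 2 × 1 = 2 in².
T = A_s f_y = 2 × 40 = 80 kips.
a = T/(0.85 f'_c b) = 80/(0.85 × 3.1 × 15.5) = 1.959 in.
M_n = T(d − a/2) = 80 × (31 − 0.9795) = 2401.6 kip·in = 2401.6/12 = 200.13 kip·ft.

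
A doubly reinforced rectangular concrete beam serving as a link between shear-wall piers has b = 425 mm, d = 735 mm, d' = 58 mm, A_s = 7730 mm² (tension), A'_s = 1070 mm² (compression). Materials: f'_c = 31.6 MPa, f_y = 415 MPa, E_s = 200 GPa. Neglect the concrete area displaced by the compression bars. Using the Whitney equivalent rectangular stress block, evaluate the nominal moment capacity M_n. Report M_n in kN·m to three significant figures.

M_n ≈ 2000 kN·m

Assume both tension and compression steel yield.
Net tension couple steel: A_s − A'_s = 6660 mm².
a = (A_s − A'_s) f_y / (0.85 f'_c b) = 2763900/(0.85 × 31.6 × 425) = 242.12 mm.
c = a/β₁ = 242.12/0.824 = 293.83 mm; ε'_s = 0.003(c − d')/c = 0.0024 ≥ f_y/E_s = 0.0021, so compression steel does yield.
M_n = (A_s − A'_s) f_y (d − a/2) + A'_s f_y (d − d') = [2763900 × (735 − 121.06) + 444050 × (735 − 58)] × 10⁻⁶ = 1696.87 + 300.62 = 1997.49 kN·m.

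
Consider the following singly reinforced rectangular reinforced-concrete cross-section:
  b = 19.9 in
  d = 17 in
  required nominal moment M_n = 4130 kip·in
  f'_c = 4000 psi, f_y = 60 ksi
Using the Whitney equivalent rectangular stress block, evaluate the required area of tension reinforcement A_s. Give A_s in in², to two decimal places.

A_s ≈ 4.60 in²

From M_n = 0.85 f'_c a b (d − a/2):
a = d − √(d² − 2M_n/(0.85 f'_c b)) = 17 − √(17² − 2 × 4130/(0.85 × 4 × 19.9)) = 4.080 in.
A_s = 0.85 f'_c a b / f_y = 0.85 × 4 × 4.080 × 19.9 / 60 = 4.601 in².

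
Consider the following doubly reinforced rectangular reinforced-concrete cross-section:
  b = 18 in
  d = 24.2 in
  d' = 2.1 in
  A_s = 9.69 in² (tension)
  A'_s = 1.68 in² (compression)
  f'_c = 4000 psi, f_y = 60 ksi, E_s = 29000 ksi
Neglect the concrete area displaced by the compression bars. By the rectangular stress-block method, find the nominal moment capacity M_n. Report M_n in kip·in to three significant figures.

Assume both steels yield.
a = (A_s − A'_s) f_y/(0.85 f'_c b) = (9.69 − 1.68) × 60/(0.85 × 4 × 18) = 7.853 in.
c = a/β₁ = 7.853/0.85 = 9.239 in; ε'_s = 0.003(c − d')/c = 0.0023 ≥ ε_y = 0.0021, so the compression steel yields.
M_n = (A_s − A'_s) f_y (d − a/2) + A'_s f_y (d − d') = 480.6 × (24.2 − 3.9265) + 100.8 × (24.2 − 2.1) = 9743.4 + 2227.7 = 11971.1 kip·in.

M_n ≈ 12000 kip·in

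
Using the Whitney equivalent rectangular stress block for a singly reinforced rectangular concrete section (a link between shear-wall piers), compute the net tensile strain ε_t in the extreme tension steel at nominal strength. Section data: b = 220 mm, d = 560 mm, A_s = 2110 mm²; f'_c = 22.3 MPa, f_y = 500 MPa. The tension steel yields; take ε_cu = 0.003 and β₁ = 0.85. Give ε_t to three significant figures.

ε_t ≈ 0.00264

a = A_s f_y/(0.85 f'_c b) = 252.99 mm.
β₁ = 0.85, so c = a/β₁ = 252.99/0.85 = 297.64 mm.
From the linear strain diagram with ε_cu = 0.003: ε_t = 0.003 (d − c)/c = 0.003 × (560 − 297.64)/297.64 = 0.00264.
ε_t < 0.004 — the section is over-reinforced for flexure under ACI limits.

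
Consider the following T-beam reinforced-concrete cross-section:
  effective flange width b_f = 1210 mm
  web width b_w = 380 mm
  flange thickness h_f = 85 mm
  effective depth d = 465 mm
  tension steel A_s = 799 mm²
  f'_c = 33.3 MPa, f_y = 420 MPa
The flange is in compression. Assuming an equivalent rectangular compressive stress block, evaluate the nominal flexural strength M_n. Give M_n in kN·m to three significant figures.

Tension: T = A_s f_y = 799 × 420 = 335580 N.
Try a within the flange: a = T/(0.85 f'_c b_f) = 335580/(0.85 × 33.3 × 1210) = 9.80 mm.
Since a = 9.80 ≤ h_f = 85 mm, the stress block lies entirely in the flange; analyse as a rectangular beam of width b_f.
M_n = T(d − a/2) = 335580 × (465 − 4.9) = 154.40 × 10⁶ N·mm.
M_n = 154.40 kN·m.

M_n ≈ 154 kN·m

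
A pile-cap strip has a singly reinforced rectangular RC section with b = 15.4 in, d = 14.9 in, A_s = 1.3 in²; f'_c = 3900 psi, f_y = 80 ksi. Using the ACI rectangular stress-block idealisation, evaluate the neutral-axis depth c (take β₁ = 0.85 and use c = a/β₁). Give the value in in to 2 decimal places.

c ≈ 2.40 in

T = A_s f_y = 1.3 × 80 = 104 kips.
a = T/(0.85 f'_c b) = 104/(0.85 × 3.9 × 15.4) = 2.0372 in.
With β₁ = 0.85, c = a/β₁ = 2.0372/0.85 = 2.40 in.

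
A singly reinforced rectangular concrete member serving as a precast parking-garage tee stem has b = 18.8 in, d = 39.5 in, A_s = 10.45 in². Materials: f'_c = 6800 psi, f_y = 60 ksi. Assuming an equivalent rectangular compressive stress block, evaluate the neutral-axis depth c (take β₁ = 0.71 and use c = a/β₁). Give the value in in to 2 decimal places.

T = A_s f_y = 10.45 × 60 = 627 kips.
a = T/(0.85 f'_c b) = 627/(0.85 × 6.8 × 18.8) = 5.7701 in.
With β₁ = 0.71, c = a/β₁ = 5.7701/0.71 = 8.13 in.

c ≈ 8.13 in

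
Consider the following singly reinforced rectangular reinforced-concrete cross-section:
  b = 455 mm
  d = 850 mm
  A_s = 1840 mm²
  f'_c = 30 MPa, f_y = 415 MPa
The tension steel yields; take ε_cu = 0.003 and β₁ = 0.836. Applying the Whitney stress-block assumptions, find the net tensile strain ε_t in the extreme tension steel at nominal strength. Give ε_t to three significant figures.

ε_t ≈ 0.0294

a = A_s f_y/(0.85 f'_c b) = 65.81 mm.
β₁ = 0.836, so c = a/β₁ = 65.81/0.836 = 78.72 mm.
From the linear strain diagram with ε_cu = 0.003: ε_t = 0.003 (d − c)/c = 0.003 × (850 − 78.72)/78.72 = 0.0294.
Since ε_t ≥ 0.005, the section is tension-controlled.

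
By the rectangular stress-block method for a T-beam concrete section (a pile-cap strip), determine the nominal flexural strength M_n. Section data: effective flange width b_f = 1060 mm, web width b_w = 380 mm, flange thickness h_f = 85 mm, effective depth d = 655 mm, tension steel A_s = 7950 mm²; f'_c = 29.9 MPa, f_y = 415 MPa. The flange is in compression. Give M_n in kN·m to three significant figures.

Tension: T = A_s f_y = 7950 × 415 = 3299250 N.
Try a within the flange: a = T/(0.85 f'_c b_f) = 3299250/(0.85 × 29.9 × 1060) = 122.47 mm.
a = 122.47 > h_f = 85 mm: the block extends into the web. Split into flange-overhang and web parts.
C_f = 0.85 f'_c (b_f − b_w) h_f = 0.85 × 29.9 × (1060 − 380) × 85 = 1468987 N.
Remaining web compression depth: a_w = (T − C_f)/(0.85 f'_c b_w) = (3299250 − 1468987)/(0.85 × 29.9 × 380) = 189.51 mm.
M_n = C_f(d − h_f/2) + (T − C_f)(d − a_w/2) = 1468987 × (655 − 42.5) + 1830263 × (655 − 94.755) = 899.75 + 1025.40 = 1925.15 × 10⁶ N·mm.
M_n = 1925.15 kN·m.

M_n ≈ 1930 kN·m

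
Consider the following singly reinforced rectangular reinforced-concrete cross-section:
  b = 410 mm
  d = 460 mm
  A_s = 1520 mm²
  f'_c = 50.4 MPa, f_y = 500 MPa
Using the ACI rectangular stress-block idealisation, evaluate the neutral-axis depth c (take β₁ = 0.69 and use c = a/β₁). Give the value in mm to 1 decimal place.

T = A_s f_y = 1520 × 500 = 760000 N = 760 kN.
Setting C = 0.85 f'_c a b equal to T: a = 760000/(0.85 × 50.4 × 410) = 43.269 mm.
With β₁ = 0.69, c = a/β₁ = 43.269/0.69 = 62.7 mm.

c ≈ 62.7 mm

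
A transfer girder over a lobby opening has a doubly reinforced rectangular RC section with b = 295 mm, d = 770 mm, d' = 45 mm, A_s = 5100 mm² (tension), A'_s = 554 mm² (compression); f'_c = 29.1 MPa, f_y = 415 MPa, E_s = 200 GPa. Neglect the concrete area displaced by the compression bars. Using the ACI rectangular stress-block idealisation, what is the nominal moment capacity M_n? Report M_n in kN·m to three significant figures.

Assume both tension and compression steel yield.
Net tension couple steel: A_s − A'_s = 4546 mm².
a = (A_s − A'_s) f_y / (0.85 f'_c b) = 1886590/(0.85 × 29.1 × 295) = 258.55 mm.
c = a/β₁ = 258.55/0.842 = 307.07 mm; ε'_s = 0.003(c − d')/c = 0.0026 ≥ f_y/E_s = 0.0021, so compression steel does yield.
M_n = (A_s − A'_s) f_y (d − a/2) + A'_s f_y (d − d') = [1886590 × (770 − 129.275) + 229910 × (770 − 45)] × 10⁻⁶ = 1208.79 + 166.68 = 1375.47 kN·m.

M_n ≈ 1380 kN·m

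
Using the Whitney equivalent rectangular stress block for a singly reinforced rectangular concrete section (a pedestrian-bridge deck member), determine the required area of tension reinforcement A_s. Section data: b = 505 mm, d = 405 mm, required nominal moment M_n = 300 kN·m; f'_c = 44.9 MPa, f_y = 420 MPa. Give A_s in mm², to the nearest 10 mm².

A_s ≈ 1860 mm²

With M_n = 0.85 f'_c a b (d − a/2), solve the quadratic for a:
a = d − √(d² − 2M_n/(0.85 f'_c b)) = 405 − √(405² − 2 × 300×10⁶/(0.85 × 44.9 × 505)) = 40.45 mm.
A_s = 0.85 f'_c a b / f_y = 0.85 × 44.9 × 40.45 × 505 / 420 = 1856.2 mm².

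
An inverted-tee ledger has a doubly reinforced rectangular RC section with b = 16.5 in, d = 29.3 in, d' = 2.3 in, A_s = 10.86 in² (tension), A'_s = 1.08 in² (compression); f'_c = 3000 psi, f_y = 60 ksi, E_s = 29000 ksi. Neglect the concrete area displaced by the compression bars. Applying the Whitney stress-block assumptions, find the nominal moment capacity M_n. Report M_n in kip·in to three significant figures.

Assume both steels yield.
a = (A_s − A'_s) f_y/(0.85 f'_c b) = (10.86 − 1.08) × 60/(0.85 × 3 × 16.5) = 13.947 in.
c = a/β₁ = 13.947/0.85 = 16.408 in; ε'_s = 0.003(c − d')/c = 0.0026 ≥ ε_y = 0.0021, so the compression steel yields.
M_n = (A_s − A'_s) f_y (d − a/2) + A'_s f_y (d − d') = 586.8 × (29.3 − 6.9735) + 64.8 × (29.3 − 2.3) = 13101.2 + 1749.6 = 14850.8 kip·in.

M_n ≈ 14900 kip·in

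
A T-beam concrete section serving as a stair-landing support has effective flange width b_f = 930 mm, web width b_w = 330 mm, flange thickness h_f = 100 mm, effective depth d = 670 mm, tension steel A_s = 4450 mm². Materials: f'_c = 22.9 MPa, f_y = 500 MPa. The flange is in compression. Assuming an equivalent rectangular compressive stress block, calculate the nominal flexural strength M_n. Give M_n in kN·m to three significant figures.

Tension: T = A_s f_y = 4450 × 500 = 2225000 N.
Try a within the flange: a = T/(0.85 f'_c b_f) = 2225000/(0.85 × 22.9 × 930) = 122.91 mm.
a = 122.91 > h_f = 100 mm: the block extends into the web. Split into flange-overhang and web parts.
C_f = 0.85 f'_c (b_f − b_w) h_f = 0.85 × 22.9 × (930 − 330) × 100 = 1167900 N.
Remaining web compression depth: a_w = (T − C_f)/(0.85 f'_c b_w) = (2225000 − 1167900)/(0.85 × 22.9 × 330) = 164.57 mm.
M_n = C_f(d − h_f/2) + (T − C_f)(d − a_w/2) = 1167900 × (670 − 50) + 1057100 × (670 − 82.285) = 724.10 + 621.27 = 1345.37 × 10⁶ N·mm.
M_n = 1345.37 kN·m.

M_n ≈ 1350 kN·m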